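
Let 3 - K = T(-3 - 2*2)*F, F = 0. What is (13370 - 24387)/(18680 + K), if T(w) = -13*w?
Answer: -11017/18683 ≈ -0.58968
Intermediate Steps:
K = 3 (K = 3 - (-13*(-3 - 2*2))*0 = 3 - (-13*(-3 - 4))*0 = 3 - (-13*(-7))*0 = 3 - 91*0 = 3 - 1*0 = 3 + 0 = 3)
(13370 - 24387)/(18680 + K) = (13370 - 24387)/(18680 + 3) = -11017/18683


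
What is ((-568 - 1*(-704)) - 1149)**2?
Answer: 1026169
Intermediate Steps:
((-568 - 1*(-704)) - 1149)**2 = ((-568 + 704) - 1149)**2 = (136 - 1149)**2 = (-1013)**2 = 1026169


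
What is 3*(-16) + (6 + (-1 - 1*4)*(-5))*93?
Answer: 2835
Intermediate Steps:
3*(-16) + (6 + (-1 - 1*4)*(-5))*93 = -48 + (6 + (-1 - 4)*(-5))*93 = -48 + (6 - 5*(-5))*93 = -48 + (6 + 25)*93 = -48 + 31*93 = -48 + 2883 = 2835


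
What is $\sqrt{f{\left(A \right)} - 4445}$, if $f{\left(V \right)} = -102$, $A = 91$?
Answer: $i \sqrt{4547} \approx 67.431 i$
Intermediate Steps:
$\sqrt{f{\left(A \right)} - 4445} = \sqrt{-102 - 4445} = \sqrt{-4547} = i \sqrt{4547}$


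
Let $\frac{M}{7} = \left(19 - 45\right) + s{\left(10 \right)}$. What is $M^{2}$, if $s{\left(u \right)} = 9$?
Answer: $14161$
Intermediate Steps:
$M = -119$ ($M = 7 \left(\left(19 - 45\right) + 9\right) = 7 \left(-26 + 9\right) = 7 \left(-17\right) = -119$)
$M^{2} = \left(-119\right)^{2} = 14161$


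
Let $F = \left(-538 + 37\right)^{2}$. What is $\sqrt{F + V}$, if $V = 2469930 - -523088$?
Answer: $\sqrt{3244019} \approx 1801.1$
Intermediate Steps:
$F = 251001$ ($F = \left(-501\right)^{2} = 251001$)
$V = 2993018$ ($V = 2469930 + 523088 = 2993018$)
$\sqrt{F + V} = \sqrt{251001 + 2993018} = \sqrt{3244019}$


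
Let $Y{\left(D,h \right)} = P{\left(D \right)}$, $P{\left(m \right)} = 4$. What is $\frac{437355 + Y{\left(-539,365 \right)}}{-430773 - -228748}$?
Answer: $- \frac{437359}{202025} \approx -2.1649$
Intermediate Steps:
$Y{\left(D,h \right)} = 4$
$\frac{437355 + Y{\left(-539,365 \right)}}{-430773 - -228748} = \frac{437355 + 4}{-430773 - -228748} = \frac{437359}{-430773 + 228748} = \frac{437359}{-202025} = 437359 \left(- \frac{1}{202025}\right) = - \frac{437359}{202025}$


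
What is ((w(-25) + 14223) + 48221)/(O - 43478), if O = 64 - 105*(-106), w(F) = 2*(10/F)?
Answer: -78054/40355 ≈ -1.9342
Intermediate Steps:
w(F) = 20/F
O = 11194 (O = 64 + 11130 = 11194)
((w(-25) + 14223) + 48221)/(O - 43478) = ((20/(-25) + 14223) + 48221)/(11194 - 43478) = ((20*(-1/25) + 14223) + 48221)/(-32284) = ((-4/5 + 14223) + 48221)*(-1/32284) = (71111/5 + 48221)*(-1/32284) = (312216/5)*(-1/32284) = -78054/40355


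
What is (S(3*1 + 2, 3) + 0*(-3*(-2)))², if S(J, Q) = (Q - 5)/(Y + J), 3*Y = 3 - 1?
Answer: 36/289 ≈ 0.12457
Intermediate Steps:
Y = ⅔ (Y = (3 - 1)/3 = (⅓)*2 = ⅔ ≈ 0.66667)
S(J, Q) = (-5 + Q)/(⅔ + J) (S(J, Q) = (Q - 5)/(⅔ + J) = (-5 + Q)/(⅔ + J))
(S(3*1 + 2, 3) + 0*(-3*(-2)))² = (3*(-5 + 3)/(2 + 3*(3*1 + 2)) + 0*(-3*(-2)))² = (3*(-2)/(2 + 3*(3 + 2)) + 0*6)² = (3*(-2)/(2 + 3*5) + 0)² = (3*(-2)/(2 + 15) + 0)² = (3*(-2)/17 + 0)² = (3*(1/17)*(-2) + 0)² = (-6/17 + 0)² = (-6/17)² = 36/289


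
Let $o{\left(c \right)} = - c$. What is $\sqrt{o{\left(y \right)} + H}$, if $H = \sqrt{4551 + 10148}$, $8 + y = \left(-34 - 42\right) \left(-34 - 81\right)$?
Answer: $\sqrt{-8732 + \sqrt{14699}} \approx 92.794 i$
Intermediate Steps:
$y = 8732$ ($y = -8 + \left(-34 - 42\right) \left(-34 - 81\right) = -8 - -8740 = -8 + 8740 = 8732$)
$H = \sqrt{14699} \approx 121.24$
$\sqrt{o{\left(y \right)} + H} = \sqrt{\left(-1\right) 8732 + \sqrt{14699}} = \sqrt{-8732 + \sqrt{14699}}$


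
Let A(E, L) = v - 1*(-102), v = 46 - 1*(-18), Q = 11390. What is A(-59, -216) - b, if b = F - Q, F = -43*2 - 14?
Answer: 11656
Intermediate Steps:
F = -100 (F = -86 - 14 = -100)
v = 64 (v = 46 + 18 = 64)
A(E, L) = 166 (A(E, L) = 64 - 1*(-102) = 64 + 102 = 166)
b = -11490 (b = -100 - 1*11390 = -100 - 11390 = -11490)
A(-59, -216) - b = 166 - 1*(-11490) = 166 + 11490 = 11656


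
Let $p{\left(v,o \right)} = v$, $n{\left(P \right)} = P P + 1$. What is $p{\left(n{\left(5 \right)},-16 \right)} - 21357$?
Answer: $-21331$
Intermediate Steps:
$n{\left(P \right)} = 1 + P^{2}$ ($n{\left(P \right)} = P^{2} + 1 = 1 + P^{2}$)
$p{\left(n{\left(5 \right)},-16 \right)} - 21357 = \left(1 + 5^{2}\right) - 21357 = \left(1 + 25\right) - 21357 = 26 - 21357 = -21331$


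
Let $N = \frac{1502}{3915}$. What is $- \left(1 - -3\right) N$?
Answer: $- \frac{6008}{3915} \approx -1.5346$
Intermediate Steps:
$N = \frac{1502}{3915}$ ($N = 1502 \cdot \frac{1}{3915} = \frac{1502}{3915} \approx 0.38365$)
$- \left(1 - -3\right) N = - \frac{\left(1 - -3\right) 1502}{3915} = - \frac{\left(1 + 3\right) 1502}{3915} = - \frac{4 \cdot 1502}{3915} = \left(-1\right) \frac{6008}{3915} = - \frac{6008}{3915}$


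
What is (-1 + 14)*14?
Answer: 182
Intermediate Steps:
(-1 + 14)*14 = 13*14 = 182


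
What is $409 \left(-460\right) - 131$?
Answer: $-188271$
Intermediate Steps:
$409 \left(-460\right) - 131 = -188140 - 131 = -188271$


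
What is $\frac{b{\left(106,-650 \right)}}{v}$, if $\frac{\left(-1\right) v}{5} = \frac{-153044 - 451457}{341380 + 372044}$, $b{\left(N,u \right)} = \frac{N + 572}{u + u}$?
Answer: $- \frac{120925368}{982314125} \approx -0.1231$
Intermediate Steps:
$b{\left(N,u \right)} = \frac{572 + N}{2 u}$
$v = \frac{3022505}{713424}$ ($v = - 5 \frac{-153044 - 451457}{341380 + 372044} = - 5 \left(- \frac{604501}{713424}\right) = - 5 \left(\left(-604501\right) \frac{1}{713424}\right) = \left(-5\right) \left(- \frac{604501}{713424}\right) = \frac{3022505}{713424} \approx 4.2366$)
$\frac{b{\left(106,-650 \right)}}{v} = \frac{\frac{1}{2} \frac{1}{-650} \left(572 + 106\right)}{\frac{3022505}{713424}} = \frac{1}{2} \left(- \frac{1}{650}\right) 678 \cdot \frac{713424}{3022505} = \left(- \frac{339}{650}\right) \frac{713424}{3022505} = - \frac{120925368}{982314125}$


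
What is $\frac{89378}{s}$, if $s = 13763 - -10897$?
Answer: $\frac{44689}{12330} \approx 3.6244$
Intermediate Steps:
$s = 24660$ ($s = 13763 + 10897 = 24660$)
$\frac{89378}{s} = \frac{89378}{24660} = 89378 \cdot \frac{1}{24660} = \frac{44689}{12330}$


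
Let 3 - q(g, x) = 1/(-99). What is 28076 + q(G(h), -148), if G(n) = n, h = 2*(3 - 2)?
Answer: 2779822/99 ≈ 28079.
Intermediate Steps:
h = 2 (h = 2*1 = 2)
q(g, x) = 298/99 (q(g, x) = 3 - 1/(-99) = 3 - 1*(-1/99) = 3 + 1/99 = 298/99)
28076 + q(G(h), -148) = 28076 + 298/99 = 2779822/99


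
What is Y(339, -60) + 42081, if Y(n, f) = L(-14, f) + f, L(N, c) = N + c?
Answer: 41947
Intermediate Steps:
Y(n, f) = -14 + 2*f (Y(n, f) = (-14 + f) + f = -14 + 2*f)
Y(339, -60) + 42081 = (-14 + 2*(-60)) + 42081 = (-14 - 120) + 42081 = -134 + 42081 = 41947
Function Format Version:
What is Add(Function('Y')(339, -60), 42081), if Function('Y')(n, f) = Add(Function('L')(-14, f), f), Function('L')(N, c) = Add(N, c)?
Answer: 41947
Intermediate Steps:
Function('Y')(n, f) = Add(-14, Mul(2, f)) (Function('Y')(n, f) = Add(Add(-14, f), f) = Add(-14, Mul(2, f)))
Add(Function('Y')(339, -60), 42081) = Add(Add(-14, Mul(2, -60)), 42081) = Add(Add(-14, -120), 42081) = Add(-134, 42081) = 41947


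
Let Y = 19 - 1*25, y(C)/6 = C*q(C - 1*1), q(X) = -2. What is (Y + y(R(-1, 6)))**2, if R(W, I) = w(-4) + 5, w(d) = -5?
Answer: 36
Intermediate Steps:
R(W, I) = 0 (R(W, I) = -5 + 5 = 0)
y(C) = -12*C (y(C) = 6*(C*(-2)) = 6*(-2*C) = -12*C)
Y = -6 (Y = 19 - 25 = -6)
(Y + y(R(-1, 6)))**2 = (-6 - 12*0)**2 = (-6 + 0)**2 = (-6)**2 = 36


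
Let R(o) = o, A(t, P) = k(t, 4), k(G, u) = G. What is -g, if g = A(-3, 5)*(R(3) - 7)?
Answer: -12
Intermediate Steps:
A(t, P) = t
g = 12 (g = -3*(3 - 7) = -3*(-4) = 12)
-g = -1*12 = -12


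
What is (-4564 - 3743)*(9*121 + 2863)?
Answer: -32829264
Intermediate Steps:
(-4564 - 3743)*(9*121 + 2863) = -8307*(1089 + 2863) = -8307*3952 = -32829264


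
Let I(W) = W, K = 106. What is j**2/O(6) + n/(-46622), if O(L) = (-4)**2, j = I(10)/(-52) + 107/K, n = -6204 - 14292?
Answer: 85227917287/177059539696 ≈ 0.48135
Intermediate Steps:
n = -20496
j = 563/689 (j = 10/(-52) + 107/106 = 10*(-1/52) + 107*(1/106) = -5/26 + 107/106 = 563/689 ≈ 0.81713)
O(L) = 16
j**2/O(6) + n/(-46622) = (563/689)**2/16 - 20496/(-46622) = (316969/474721)*(1/16) - 20496*(-1/46622) = 316969/7595536 + 10248/23311 = 85227917287/177059539696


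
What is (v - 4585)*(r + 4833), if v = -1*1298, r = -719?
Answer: -24202662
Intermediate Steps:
v = -1298
(v - 4585)*(r + 4833) = (-1298 - 4585)*(-719 + 4833) = -5883*4114 = -24202662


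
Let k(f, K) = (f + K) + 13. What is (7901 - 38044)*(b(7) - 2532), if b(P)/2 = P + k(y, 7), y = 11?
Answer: 74031208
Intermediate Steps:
k(f, K) = 13 + K + f (k(f, K) = (K + f) + 13 = 13 + K + f)
b(P) = 62 + 2*P (b(P) = 2*(P + (13 + 7 + 11)) = 2*(P + 31) = 2*(31 + P) = 62 + 2*P)
(7901 - 38044)*(b(7) - 2532) = (7901 - 38044)*((62 + 2*7) - 2532) = -30143*((62 + 14) - 2532) = -30143*(76 - 2532) = -30143*(-2456) = 74031208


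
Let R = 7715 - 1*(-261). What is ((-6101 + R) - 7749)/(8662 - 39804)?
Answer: 2937/15571 ≈ 0.18862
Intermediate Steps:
R = 7976 (R = 7715 + 261 = 7976)
((-6101 + R) - 7749)/(8662 - 39804) = ((-6101 + 7976) - 7749)/(8662 - 39804) = (1875 - 7749)/(-31142) = -5874*(-1/31142) = 2937/15571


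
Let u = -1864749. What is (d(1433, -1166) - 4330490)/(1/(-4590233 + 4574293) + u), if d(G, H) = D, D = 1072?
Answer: 69010922920/29724099061 ≈ 2.3217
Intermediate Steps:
d(G, H) = 1072
(d(1433, -1166) - 4330490)/(1/(-4590233 + 4574293) + u) = (1072 - 4330490)/(1/(-4590233 + 4574293) - 1864749) = -4329418/(1/(-15940) - 1864749) = -4329418/(-1/15940 - 1864749) = -4329418/(-29724099061/15940) = -4329418*(-15940/29724099061) = 69010922920/29724099061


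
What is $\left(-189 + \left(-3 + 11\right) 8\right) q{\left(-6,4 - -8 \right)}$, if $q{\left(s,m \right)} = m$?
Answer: $-1500$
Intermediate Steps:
$\left(-189 + \left(-3 + 11\right) 8\right) q{\left(-6,4 - -8 \right)} = \left(-189 + \left(-3 + 11\right) 8\right) \left(4 - -8\right) = \left(-189 + 8 \cdot 8\right) \left(4 + 8\right) = \left(-189 + 64\right) 12 = \left(-125\right) 12 = -1500$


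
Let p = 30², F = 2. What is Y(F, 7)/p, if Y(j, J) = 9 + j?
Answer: 11/900 ≈ 0.012222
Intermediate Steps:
p = 900
Y(F, 7)/p = (9 + 2)/900 = 11*(1/900) = 11/900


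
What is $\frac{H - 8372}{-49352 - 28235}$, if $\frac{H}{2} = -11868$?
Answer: $\frac{32108}{77587} \approx 0.41383$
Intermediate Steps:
$H = -23736$ ($H = 2 \left(-11868\right) = -23736$)
$\frac{H - 8372}{-49352 - 28235} = \frac{-23736 - 8372}{-49352 - 28235} = - \frac{32108}{-77587} = \left(-32108\right) \left(- \frac{1}{77587}\right) = \frac{32108}{77587}$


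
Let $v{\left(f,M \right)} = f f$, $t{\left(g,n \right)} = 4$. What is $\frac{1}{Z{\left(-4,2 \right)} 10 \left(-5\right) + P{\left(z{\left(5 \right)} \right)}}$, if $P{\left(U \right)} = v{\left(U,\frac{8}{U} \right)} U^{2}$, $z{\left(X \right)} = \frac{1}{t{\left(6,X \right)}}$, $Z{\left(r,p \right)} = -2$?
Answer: $\frac{256}{25601} \approx 0.0099996$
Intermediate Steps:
$z{\left(X \right)} = \frac{1}{4}$
$v{\left(f,M \right)} = f^{2}$
$P{\left(U \right)} = U^{4}$ ($P{\left(U \right)} = U^{2} U^{2} = U^{4}$)
$\frac{1}{Z{\left(-4,2 \right)} 10 \left(-5\right) + P{\left(z{\left(5 \right)} \right)}} = \frac{1}{\left(-2\right) 10 \left(-5\right) + \left(\frac{1}{4}\right)^{4}} = \frac{1}{\left(-20\right) \left(-5\right) + \frac{1}{256}} = \frac{1}{100 + \frac{1}{256}} = \frac{1}{\frac{25601}{256}} = \frac{256}{25601}$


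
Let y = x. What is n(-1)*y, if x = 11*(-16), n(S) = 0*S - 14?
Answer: 2464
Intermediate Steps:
n(S) = -14 (n(S) = 0 - 14 = -14)
x = -176
y = -176
n(-1)*y = -14*(-176) = 2464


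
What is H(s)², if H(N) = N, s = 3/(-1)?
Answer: 9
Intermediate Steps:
s = -3 (s = 3*(-1) = -3)
H(s)² = (-3)² = 9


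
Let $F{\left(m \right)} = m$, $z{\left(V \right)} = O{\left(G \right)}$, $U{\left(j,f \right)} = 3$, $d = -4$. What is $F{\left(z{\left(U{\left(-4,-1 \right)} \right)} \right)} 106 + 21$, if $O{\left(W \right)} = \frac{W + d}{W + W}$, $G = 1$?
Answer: $-138$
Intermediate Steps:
$O{\left(W \right)} = \frac{-4 + W}{2 W}$ ($O{\left(W \right)} = \frac{W - 4}{W + W} = \frac{-4 + W}{2 W}$)
$z{\left(V \right)} = - \frac{3}{2}$ ($z{\left(V \right)} = \frac{-4 + 1}{2 \cdot 1} = \frac{1}{2} \cdot 1 \left(-3\right) = - \frac{3}{2}$)
$F{\left(z{\left(U{\left(-4,-1 \right)} \right)} \right)} 106 + 21 = \left(- \frac{3}{2}\right) 106 + 21 = -159 + 21 = -138$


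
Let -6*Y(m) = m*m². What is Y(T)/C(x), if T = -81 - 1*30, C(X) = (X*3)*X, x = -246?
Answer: 50653/40344 ≈ 1.2555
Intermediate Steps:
C(X) = 3*X² (C(X) = (3*X)*X = 3*X²)
T = -111 (T = -81 - 30 = -111)
Y(m) = -m³/6 (Y(m) = -m*m²/6 = -m³/6)
Y(T)/C(x) = (-⅙*(-111)³)/((3*(-246)²)) = (-⅙*(-1367631))/((3*60516)) = (455877/2)/181548 = (455877/2)*(1/181548) = 50653/40344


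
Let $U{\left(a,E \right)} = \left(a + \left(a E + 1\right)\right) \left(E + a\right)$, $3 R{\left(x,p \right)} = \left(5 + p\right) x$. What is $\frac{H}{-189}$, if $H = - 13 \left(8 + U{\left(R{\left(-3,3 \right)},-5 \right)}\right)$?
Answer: $- \frac{5473}{189} \approx -28.958$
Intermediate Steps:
$R{\left(x,p \right)} = \frac{x \left(5 + p\right)}{3}$ ($R{\left(x,p \right)} = \frac{\left(5 + p\right) x}{3} = \frac{x \left(5 + p\right)}{3}$)
$U{\left(a,E \right)} = \left(E + a\right) \left(1 + a + E a\right)$ ($U{\left(a,E \right)} = \left(a + \left(E a + 1\right)\right) \left(E + a\right) = \left(a + \left(1 + E a\right)\right) \left(E + a\right) = \left(1 + a + E a\right) \left(E + a\right) = \left(E + a\right) \left(1 + a + E a\right)$)
$H = 5473$ ($H = - 13 \left(8 + \left(-5 + \frac{1}{3} \left(-3\right) \left(5 + 3\right) + \left(\frac{1}{3} \left(-3\right) \left(5 + 3\right)\right)^{2} - 5 \cdot \frac{1}{3} \left(-3\right) \left(5 + 3\right) - 5 \left(\frac{1}{3} \left(-3\right) \left(5 + 3\right)\right)^{2} + \frac{1}{3} \left(-3\right) \left(5 + 3\right) \left(-5\right)^{2}\right)\right) = - 13 \left(8 + \left(-5 + \frac{1}{3} \left(-3\right) 8 + \left(\frac{1}{3} \left(-3\right) 8\right)^{2} - 5 \cdot \frac{1}{3} \left(-3\right) 8 - 5 \left(\frac{1}{3} \left(-3\right) 8\right)^{2} + \frac{1}{3} \left(-3\right) 8 \cdot 25\right)\right) = - 13 \left(8 - \left(173 + 256\right)\right) = - 13 \left(8 - 429\right) = \left(-13\right) \left(-421\right) = 5473$)
$\frac{H}{-189} = \frac{5473}{-189} = 5473 \left(- \frac{1}{189}\right) = - \frac{5473}{189}$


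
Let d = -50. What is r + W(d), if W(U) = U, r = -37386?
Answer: -37436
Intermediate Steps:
r + W(d) = -37386 - 50 = -37436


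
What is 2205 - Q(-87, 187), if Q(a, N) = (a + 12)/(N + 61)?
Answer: 546915/248 ≈ 2205.3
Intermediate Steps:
Q(a, N) = (12 + a)/(61 + N)
2205 - Q(-87, 187) = 2205 - (12 - 87)/(61 + 187) = 2205 - (-75)/248 = 2205 - 1*(-75/248) = 2205 + 75/248 = 546915/248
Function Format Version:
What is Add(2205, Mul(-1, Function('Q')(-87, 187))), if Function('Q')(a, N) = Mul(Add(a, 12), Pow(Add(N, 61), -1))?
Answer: Rational(546915, 248) ≈ 2205.3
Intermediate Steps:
Function('Q')(a, N) = Mul(Pow(Add(61, N), -1), Add(12, a)) (Function('Q')(a, N) = Mul(Add(12, a), Pow(Add(61, N), -1)) = Mul(Pow(Add(61, N), -1), Add(12, a)))
Add(2205, Mul(-1, Function('Q')(-87, 187))) = Add(2205, Mul(-1, Mul(Pow(Add(61, 187), -1), Add(12, -87)))) = Add(2205, Mul(-1, Mul(Pow(248, -1), -75))) = Add(2205, Mul(-1, Mul(Rational(1, 248), -75))) = Add(2205, Mul(-1, Rational(-75, 248))) = Add(2205, Rational(75, 248)) = Rational(546915, 248)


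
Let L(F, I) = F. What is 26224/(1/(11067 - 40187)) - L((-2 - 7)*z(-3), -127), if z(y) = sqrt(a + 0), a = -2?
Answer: -763642880 + 9*I*sqrt(2) ≈ -7.6364e+8 + 12.728*I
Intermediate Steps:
z(y) = I*sqrt(2) (z(y) = sqrt(-2 + 0) = sqrt(-2) = I*sqrt(2))
26224/(1/(11067 - 40187)) - L((-2 - 7)*z(-3), -127) = 26224/(1/(11067 - 40187)) - (-2 - 7)*I*sqrt(2) = 26224/(1/(-29120)) - (-9)*I*sqrt(2) = 26224/(-1/29120) - (-9)*I*sqrt(2) = 26224*(-29120) + 9*I*sqrt(2) = -763642880 + 9*I*sqrt(2)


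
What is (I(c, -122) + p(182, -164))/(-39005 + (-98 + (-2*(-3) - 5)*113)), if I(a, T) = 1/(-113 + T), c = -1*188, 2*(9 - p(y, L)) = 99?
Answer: 19037/18325300 ≈ 0.0010388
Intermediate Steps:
p(y, L) = -81/2 (p(y, L) = 9 - ½*99 = 9 - 99/2 = -81/2)
c = -188
(I(c, -122) + p(182, -164))/(-39005 + (-98 + (-2*(-3) - 5)*113)) = (1/(-113 - 122) - 81/2)/(-39005 + (-98 + (-2*(-3) - 5)*113)) = (1/(-235) - 81/2)/(-39005 + (-98 + (6 - 5)*113)) = (-1/235 - 81/2)/(-39005 + (-98 + 1*113)) = -19037/(470*(-39005 + (-98 + 113))) = -19037/(470*(-39005 + 15)) = -19037/470/(-38990) = -19037/470*(-1/38990) = 19037/18325300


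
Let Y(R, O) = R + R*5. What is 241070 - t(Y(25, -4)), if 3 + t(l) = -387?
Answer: 241460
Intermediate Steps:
Y(R, O) = 6*R (Y(R, O) = R + 5*R = 6*R)
t(l) = -390 (t(l) = -3 - 387 = -390)
241070 - t(Y(25, -4)) = 241070 - 1*(-390) = 241070 + 390 = 241460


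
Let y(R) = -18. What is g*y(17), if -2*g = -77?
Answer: -693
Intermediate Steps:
g = 77/2 (g = -1/2*(-77) = 77/2 ≈ 38.500)
g*y(17) = (77/2)*(-18) = -693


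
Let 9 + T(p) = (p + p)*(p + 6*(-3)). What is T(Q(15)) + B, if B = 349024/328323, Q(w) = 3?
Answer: -32154953/328323 ≈ -97.937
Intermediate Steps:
T(p) = -9 + 2*p*(-18 + p) (T(p) = -9 + (p + p)*(p + 6*(-3)) = -9 + (2*p)*(p - 18) = -9 + (2*p)*(-18 + p) = -9 + 2*p*(-18 + p))
B = 349024/328323 (B = 349024*(1/328323) = 349024/328323 ≈ 1.0631)
T(Q(15)) + B = (-9 - 36*3 + 2*3²) + 349024/328323 = (-9 - 108 + 2*9) + 349024/328323 = (-9 - 108 + 18) + 349024/328323 = -99 + 349024/328323 = -32154953/328323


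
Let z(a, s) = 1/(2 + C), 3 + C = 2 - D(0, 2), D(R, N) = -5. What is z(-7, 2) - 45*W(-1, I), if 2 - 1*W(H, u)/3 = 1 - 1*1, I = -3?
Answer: -1619/6 ≈ -269.83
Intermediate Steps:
C = 4 (C = -3 + (2 - 1*(-5)) = -3 + (2 + 5) = -3 + 7 = 4)
W(H, u) = 6 (W(H, u) = 6 - 3*(1 - 1*1) = 6 - 3*(1 - 1) = 6 - 3*0 = 6 + 0 = 6)
z(a, s) = ⅙ (z(a, s) = 1/(2 + 4) = 1/6 = ⅙)
z(-7, 2) - 45*W(-1, I) = ⅙ - 45*6 = ⅙ - 270 = -1619/6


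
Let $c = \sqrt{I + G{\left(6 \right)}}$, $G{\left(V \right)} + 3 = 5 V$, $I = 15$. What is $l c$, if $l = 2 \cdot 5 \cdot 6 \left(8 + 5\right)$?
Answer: $780 \sqrt{42} \approx 5055.0$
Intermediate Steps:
$G{\left(V \right)} = -3 + 5 V$
$c = \sqrt{42}$ ($c = \sqrt{15 + \left(-3 + 5 \cdot 6\right)} = \sqrt{15 + \left(-3 + 30\right)} = \sqrt{15 + 27} = \sqrt{42} \approx 6.4807$)
$l = 780$ ($l = 10 \cdot 6 \cdot 13 = 60 \cdot 13 = 780$)
$l c = 780 \sqrt{42}$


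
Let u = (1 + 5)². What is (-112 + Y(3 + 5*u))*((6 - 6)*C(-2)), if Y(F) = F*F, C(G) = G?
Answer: 0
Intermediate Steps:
u = 36 (u = 6² = 36)
Y(F) = F²
(-112 + Y(3 + 5*u))*((6 - 6)*C(-2)) = (-112 + (3 + 5*36)²)*((6 - 6)*(-2)) = (-112 + (3 + 180)²)*(0*(-2)) = (-112 + 183²)*0 = (-112 + 33489)*0 = 33377*0 = 0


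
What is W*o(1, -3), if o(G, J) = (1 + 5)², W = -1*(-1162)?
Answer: 41832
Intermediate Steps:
W = 1162
o(G, J) = 36 (o(G, J) = 6² = 36)
W*o(1, -3) = 1162*36 = 41832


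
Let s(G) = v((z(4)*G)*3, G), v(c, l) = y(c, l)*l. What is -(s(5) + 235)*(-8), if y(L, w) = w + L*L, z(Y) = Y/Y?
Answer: 11080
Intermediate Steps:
z(Y) = 1
y(L, w) = w + L²
v(c, l) = l*(l + c²) (v(c, l) = (l + c²)*l = l*(l + c²))
s(G) = G*(G + 9*G²) (s(G) = G*(G + ((1*G)*3)²) = G*(G + (G*3)²) = G*(G + (3*G)²) = G*(G + 9*G²))
-(s(5) + 235)*(-8) = -(5²*(1 + 9*5) + 235)*(-8) = -(25*(1 + 45) + 235)*(-8) = -(25*46 + 235)*(-8) = -(1150 + 235)*(-8) = -1*1385*(-8) = -1385*(-8) = 11080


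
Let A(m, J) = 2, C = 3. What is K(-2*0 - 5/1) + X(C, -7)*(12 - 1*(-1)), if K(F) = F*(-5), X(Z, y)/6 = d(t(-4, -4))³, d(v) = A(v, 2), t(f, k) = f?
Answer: 649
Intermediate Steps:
d(v) = 2
X(Z, y) = 48 (X(Z, y) = 6*2³ = 6*8 = 48)
K(F) = -5*F
K(-2*0 - 5/1) + X(C, -7)*(12 - 1*(-1)) = -5*(-2*0 - 5/1) + 48*(12 - 1*(-1)) = -5*(0 - 5*1) + 48*(12 + 1) = -5*(0 - 5) + 48*13 = -5*(-5) + 624 = 25 + 624 = 649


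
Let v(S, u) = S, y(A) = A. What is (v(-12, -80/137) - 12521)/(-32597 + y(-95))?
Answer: 12533/32692 ≈ 0.38337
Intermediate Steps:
(v(-12, -80/137) - 12521)/(-32597 + y(-95)) = (-12 - 12521)/(-32597 - 95) = -12533/(-32692) = -12533*(-1/32692) = 12533/32692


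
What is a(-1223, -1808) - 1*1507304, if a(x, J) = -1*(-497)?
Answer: -1506807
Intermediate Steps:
a(x, J) = 497
a(-1223, -1808) - 1*1507304 = 497 - 1*1507304 = 497 - 1507304 = -1506807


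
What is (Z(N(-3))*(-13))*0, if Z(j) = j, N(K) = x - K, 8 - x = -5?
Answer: 0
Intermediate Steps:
x = 13 (x = 8 - 1*(-5) = 8 + 5 = 13)
N(K) = 13 - K
(Z(N(-3))*(-13))*0 = ((13 - 1*(-3))*(-13))*0 = ((13 + 3)*(-13))*0 = (16*(-13))*0 = -208*0 = 0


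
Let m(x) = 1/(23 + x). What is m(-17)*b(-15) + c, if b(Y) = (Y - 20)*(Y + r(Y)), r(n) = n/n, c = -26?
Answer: 167/3 ≈ 55.667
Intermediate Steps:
r(n) = 1
b(Y) = (1 + Y)*(-20 + Y) (b(Y) = (Y - 20)*(Y + 1) = (-20 + Y)*(1 + Y) = (1 + Y)*(-20 + Y))
m(-17)*b(-15) + c = (-20 + (-15)² - 19*(-15))/(23 - 17) - 26 = (-20 + 225 + 285)/6 - 26 = (⅙)*490 - 26 = 245/3 - 26 = 167/3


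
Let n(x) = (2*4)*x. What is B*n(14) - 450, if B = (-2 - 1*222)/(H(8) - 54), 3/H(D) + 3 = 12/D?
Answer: -2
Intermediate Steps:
H(D) = 3/(-3 + 12/D)
n(x) = 8*x
B = 4 (B = (-2 - 1*222)/(-1*8/(-4 + 8) - 54) = (-2 - 222)/(-1*8/4 - 54) = -224/(-1*8*1/4 - 54) = -224/(-2 - 54) = -224/(-56) = -224*(-1/56) = 4)
B*n(14) - 450 = 4*(8*14) - 450 = 4*112 - 450 = 448 - 450 = -2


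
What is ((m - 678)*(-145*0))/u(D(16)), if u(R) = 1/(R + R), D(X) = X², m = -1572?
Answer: 0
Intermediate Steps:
u(R) = 1/(2*R)
((m - 678)*(-145*0))/u(D(16)) = ((-1572 - 678)*(-145*0))/((1/(2*(16²)))) = (-2250*0)/(((½)/256)) = 0/(((½)*(1/256))) = 0/(1/512) = 0*512 = 0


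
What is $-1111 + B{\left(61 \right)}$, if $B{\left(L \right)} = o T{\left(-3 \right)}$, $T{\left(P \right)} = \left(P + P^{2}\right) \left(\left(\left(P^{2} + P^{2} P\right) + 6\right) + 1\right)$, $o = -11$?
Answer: $-385$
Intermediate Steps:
$T{\left(P \right)} = \left(P + P^{2}\right) \left(7 + P^{2} + P^{3}\right)$ ($T{\left(P \right)} = \left(P + P^{2}\right) \left(\left(\left(P^{2} + P^{3}\right) + 6\right) + 1\right) = \left(P + P^{2}\right) \left(\left(6 + P^{2} + P^{3}\right) + 1\right) = \left(P + P^{2}\right) \left(7 + P^{2} + P^{3}\right)$)
$B{\left(L \right)} = 726$ ($B{\left(L \right)} = - 11 \left(- 3 \left(7 + \left(-3\right)^{2} + \left(-3\right)^{4} + 2 \left(-3\right)^{3} + 7 \left(-3\right)\right)\right) = - 11 \left(- 3 \left(7 + 9 + 81 + 2 \left(-27\right) - 21\right)\right) = - 11 \left(- 3 \left(7 + 9 + 81 - 54 - 21\right)\right) = - 11 \left(\left(-3\right) 22\right) = \left(-11\right) \left(-66\right) = 726$)
$-1111 + B{\left(61 \right)} = -1111 + 726 = -385$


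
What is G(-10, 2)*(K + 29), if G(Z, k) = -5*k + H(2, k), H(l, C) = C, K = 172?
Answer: -1608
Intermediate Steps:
G(Z, k) = -4*k (G(Z, k) = -5*k + k = -4*k)
G(-10, 2)*(K + 29) = (-4*2)*(172 + 29) = -8*201 = -1608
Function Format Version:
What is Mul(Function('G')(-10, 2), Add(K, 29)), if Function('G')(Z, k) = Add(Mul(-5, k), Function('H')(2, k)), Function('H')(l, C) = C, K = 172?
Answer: -1608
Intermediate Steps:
Function('G')(Z, k) = Mul(-4, k) (Function('G')(Z, k) = Add(Mul(-5, k), k) = Mul(-4, k))
Mul(Function('G')(-10, 2), Add(K, 29)) = Mul(Mul(-4, 2), Add(172, 29)) = Mul(-8, 201) = -1608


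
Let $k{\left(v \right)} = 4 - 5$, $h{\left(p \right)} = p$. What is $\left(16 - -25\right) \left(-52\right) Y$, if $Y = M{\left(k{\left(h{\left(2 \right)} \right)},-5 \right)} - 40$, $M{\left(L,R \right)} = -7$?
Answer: $100204$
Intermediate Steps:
$k{\left(v \right)} = -1$ ($k{\left(v \right)} = 4 - 5 = -1$)
$Y = -47$ ($Y = -7 - 40 = -47$)
$\left(16 - -25\right) \left(-52\right) Y = \left(16 - -25\right) \left(-52\right) \left(-47\right) = \left(16 + 25\right) \left(-52\right) \left(-47\right) = 41 \left(-52\right) \left(-47\right) = \left(-2132\right) \left(-47\right) = 100204$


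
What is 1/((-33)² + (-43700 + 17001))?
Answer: -1/25610 ≈ -3.9047e-5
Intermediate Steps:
1/((-33)² + (-43700 + 17001)) = 1/(1089 - 26699) = 1/(-25610) = -1/25610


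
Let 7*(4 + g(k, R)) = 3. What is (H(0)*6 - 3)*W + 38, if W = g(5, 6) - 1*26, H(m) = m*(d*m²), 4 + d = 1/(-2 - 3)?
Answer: 887/7 ≈ 126.71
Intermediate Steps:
d = -21/5 (d = -4 + 1/(-2 - 3) = -4 + 1/(-5) = -4 - ⅕ = -21/5 ≈ -4.2000)
g(k, R) = -25/7 (g(k, R) = -4 + (⅐)*3 = -4 + 3/7 = -25/7)
H(m) = -21*m³/5 (H(m) = m*(-21*m²/5) = -21*m³/5)
W = -207/7 (W = -25/7 - 1*26 = -25/7 - 26 = -207/7 ≈ -29.571)
(H(0)*6 - 3)*W + 38 = (-21/5*0³*6 - 3)*(-207/7) + 38 = (-21/5*0*6 - 3)*(-207/7) + 38 = (0*6 - 3)*(-207/7) + 38 = (0 - 3)*(-207/7) + 38 = -3*(-207/7) + 38 = 621/7 + 38 = 887/7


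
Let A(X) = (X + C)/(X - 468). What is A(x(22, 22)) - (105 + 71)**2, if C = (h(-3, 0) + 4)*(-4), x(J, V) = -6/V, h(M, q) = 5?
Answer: -53185659/1717 ≈ -30976.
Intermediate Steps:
C = -36 (C = (5 + 4)*(-4) = 9*(-4) = -36)
A(X) = (-36 + X)/(-468 + X) (A(X) = (X - 36)/(X - 468) = (-36 + X)/(-468 + X))
A(x(22, 22)) - (105 + 71)**2 = (-36 - 6/22)/(-468 - 6/22) - (105 + 71)**2 = (-36 - 6*1/22)/(-468 - 6*1/22) - 1*176**2 = (-36 - 3/11)/(-468 - 3/11) - 1*30976 = -399/11/(-5151/11) - 30976 = -11/5151*(-399/11) - 30976 = 133/1717 - 30976 = -53185659/1717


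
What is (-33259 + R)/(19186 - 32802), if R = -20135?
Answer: 26697/6808 ≈ 3.9214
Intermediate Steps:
(-33259 + R)/(19186 - 32802) = (-33259 - 20135)/(19186 - 32802) = -53394/(-13616) = -53394*(-1/13616) = 26697/6808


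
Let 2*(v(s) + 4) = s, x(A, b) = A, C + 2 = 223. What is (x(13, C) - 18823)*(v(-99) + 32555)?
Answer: -611353215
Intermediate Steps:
C = 221 (C = -2 + 223 = 221)
v(s) = -4 + s/2
(x(13, C) - 18823)*(v(-99) + 32555) = (13 - 18823)*((-4 + (½)*(-99)) + 32555) = -18810*((-4 - 99/2) + 32555) = -18810*(-107/2 + 32555) = -18810*65003/2 = -611353215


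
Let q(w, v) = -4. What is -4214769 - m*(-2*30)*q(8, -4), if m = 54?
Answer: -4227729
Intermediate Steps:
-4214769 - m*(-2*30)*q(8, -4) = -4214769 - 54*(-2*30)*(-4) = -4214769 - 54*(-60)*(-4) = -4214769 - (-3240)*(-4) = -4214769 - 1*12960 = -4214769 - 12960 = -4227729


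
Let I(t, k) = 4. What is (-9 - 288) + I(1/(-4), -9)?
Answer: -293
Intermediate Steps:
(-9 - 288) + I(1/(-4), -9) = (-9 - 288) + 4 = -297 + 4 = -293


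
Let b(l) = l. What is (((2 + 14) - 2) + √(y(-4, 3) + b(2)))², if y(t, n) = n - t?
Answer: 289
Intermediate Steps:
(((2 + 14) - 2) + √(y(-4, 3) + b(2)))² = (((2 + 14) - 2) + √((3 - 1*(-4)) + 2))² = ((16 - 2) + √((3 + 4) + 2))² = (14 + √(7 + 2))² = (14 + √9)² = (14 + 3)² = 17² = 289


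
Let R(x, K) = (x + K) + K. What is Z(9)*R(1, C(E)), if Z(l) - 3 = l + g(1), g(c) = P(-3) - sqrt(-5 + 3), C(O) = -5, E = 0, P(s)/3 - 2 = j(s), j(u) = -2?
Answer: -108 + 9*I*sqrt(2) ≈ -108.0 + 12.728*I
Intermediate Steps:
P(s) = 0 (P(s) = 6 + 3*(-2) = 6 - 6 = 0)
R(x, K) = x + 2*K (R(x, K) = (K + x) + K = x + 2*K)
g(c) = -I*sqrt(2) (g(c) = 0 - sqrt(-5 + 3) = 0 - sqrt(-2) = 0 - I*sqrt(2) = -I*sqrt(2))
Z(l) = 3 + l - I*sqrt(2) (Z(l) = 3 + (l - I*sqrt(2)) = 3 + l - I*sqrt(2))
Z(9)*R(1, C(E)) = (3 + 9 - I*sqrt(2))*(1 + 2*(-5)) = (12 - I*sqrt(2))*(1 - 10) = (12 - I*sqrt(2))*(-9) = -108 + 9*I*sqrt(2)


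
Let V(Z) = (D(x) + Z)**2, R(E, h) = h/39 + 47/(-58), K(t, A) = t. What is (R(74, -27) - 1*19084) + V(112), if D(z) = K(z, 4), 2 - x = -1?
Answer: -4418819/754 ≈ -5860.5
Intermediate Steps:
x = 3 (x = 2 - 1*(-1) = 2 + 1 = 3)
R(E, h) = -47/58 + h/39 (R(E, h) = h*(1/39) + 47*(-1/58) = h/39 - 47/58 = -47/58 + h/39)
D(z) = z
V(Z) = (3 + Z)**2
(R(74, -27) - 1*19084) + V(112) = ((-47/58 + (1/39)*(-27)) - 1*19084) + (3 + 112)**2 = ((-47/58 - 9/13) - 19084) + 115**2 = (-1133/754 - 19084) + 13225 = -14390469/754 + 13225 = -4418819/754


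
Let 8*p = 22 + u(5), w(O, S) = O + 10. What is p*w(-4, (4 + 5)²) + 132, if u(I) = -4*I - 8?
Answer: 255/2 ≈ 127.50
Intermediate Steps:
u(I) = -8 - 4*I
w(O, S) = 10 + O
p = -¾ (p = (22 + (-8 - 4*5))/8 = (22 + (-8 - 20))/8 = (22 - 28)/8 = (⅛)*(-6) = -¾ ≈ -0.75000)
p*w(-4, (4 + 5)²) + 132 = -3*(10 - 4)/4 + 132 = -¾*6 + 132 = -9/2 + 132 = 255/2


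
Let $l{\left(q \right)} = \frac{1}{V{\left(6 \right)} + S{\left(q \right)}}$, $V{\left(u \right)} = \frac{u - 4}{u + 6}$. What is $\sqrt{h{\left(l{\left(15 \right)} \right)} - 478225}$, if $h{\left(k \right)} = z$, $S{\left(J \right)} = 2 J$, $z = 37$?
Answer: $6 i \sqrt{13283} \approx 691.51 i$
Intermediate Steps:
$V{\left(u \right)} = \frac{-4 + u}{6 + u}$
$l{\left(q \right)} = \frac{1}{\frac{1}{6} + 2 q}$ ($l{\left(q \right)} = \frac{1}{\frac{-4 + 6}{6 + 6} + 2 q} = \frac{1}{\frac{1}{12} \cdot 2 + 2 q} = \frac{1}{\frac{1}{6} + 2 q}$)
$h{\left(k \right)} = 37$
$\sqrt{h{\left(l{\left(15 \right)} \right)} - 478225} = \sqrt{37 - 478225} = \sqrt{-478188} = 6 i \sqrt{13283}$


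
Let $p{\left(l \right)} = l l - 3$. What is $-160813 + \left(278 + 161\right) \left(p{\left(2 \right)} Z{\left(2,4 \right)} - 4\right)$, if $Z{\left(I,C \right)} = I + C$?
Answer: $-159935$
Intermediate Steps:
$p{\left(l \right)} = -3 + l^{2}$ ($p{\left(l \right)} = l^{2} - 3 = -3 + l^{2}$)
$Z{\left(I,C \right)} = C + I$
$-160813 + \left(278 + 161\right) \left(p{\left(2 \right)} Z{\left(2,4 \right)} - 4\right) = -160813 + \left(278 + 161\right) \left(\left(-3 + 2^{2}\right) \left(4 + 2\right) - 4\right) = -160813 + 439 \left(\left(-3 + 4\right) 6 - 4\right) = -160813 + 439 \left(1 \cdot 6 - 4\right) = -160813 + 439 \left(6 - 4\right) = -160813 + 439 \cdot 2 = -160813 + 878 = -159935$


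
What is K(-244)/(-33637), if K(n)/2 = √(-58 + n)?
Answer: -2*I*√302/33637 ≈ -0.0010333*I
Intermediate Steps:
K(n) = 2*√(-58 + n)
K(-244)/(-33637) = (2*√(-58 - 244))/(-33637) = (2*√(-302))*(-1/33637) = (2*(I*√302))*(-1/33637) = (2*I*√302)*(-1/33637) = -2*I*√302/33637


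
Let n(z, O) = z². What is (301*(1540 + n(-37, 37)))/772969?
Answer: 875609/772969 ≈ 1.1328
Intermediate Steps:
(301*(1540 + n(-37, 37)))/772969 = (301*(1540 + (-37)²))/772969 = (301*(1540 + 1369))*(1/772969) = (301*2909)*(1/772969) = 875609*(1/772969) = 875609/772969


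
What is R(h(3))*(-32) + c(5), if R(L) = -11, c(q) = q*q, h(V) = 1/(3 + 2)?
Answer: 377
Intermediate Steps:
h(V) = ⅕ (h(V) = 1/5 = ⅕)
c(q) = q²
R(h(3))*(-32) + c(5) = -11*(-32) + 5² = 352 + 25 = 377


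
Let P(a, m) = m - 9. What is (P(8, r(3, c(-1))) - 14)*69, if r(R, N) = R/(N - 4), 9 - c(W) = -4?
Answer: -1564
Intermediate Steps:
c(W) = 13 (c(W) = 9 - 1*(-4) = 9 + 4 = 13)
r(R, N) = R/(-4 + N)
P(a, m) = -9 + m
(P(8, r(3, c(-1))) - 14)*69 = ((-9 + 3/(-4 + 13)) - 14)*69 = ((-9 + 3/9) - 14)*69 = ((-9 + 3*(⅑)) - 14)*69 = ((-9 + ⅓) - 14)*69 = (-26/3 - 14)*69 = -68/3*69 = -1564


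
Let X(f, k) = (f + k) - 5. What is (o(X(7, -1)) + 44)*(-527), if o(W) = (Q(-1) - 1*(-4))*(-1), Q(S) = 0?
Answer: -21080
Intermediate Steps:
X(f, k) = -5 + f + k
o(W) = -4 (o(W) = (0 - 1*(-4))*(-1) = (0 + 4)*(-1) = 4*(-1) = -4)
(o(X(7, -1)) + 44)*(-527) = (-4 + 44)*(-527) = 40*(-527) = -21080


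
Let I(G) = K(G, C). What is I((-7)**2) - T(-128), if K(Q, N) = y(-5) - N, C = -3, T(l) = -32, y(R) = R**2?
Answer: 60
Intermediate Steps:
K(Q, N) = 25 - N (K(Q, N) = (-5)**2 - N = 25 - N)
I(G) = 28 (I(G) = 25 - 1*(-3) = 25 + 3 = 28)
I((-7)**2) - T(-128) = 28 - 1*(-32) = 28 + 32 = 60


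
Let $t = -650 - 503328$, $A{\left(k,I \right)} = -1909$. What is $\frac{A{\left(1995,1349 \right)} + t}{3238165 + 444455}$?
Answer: $- \frac{168629}{1227540} \approx -0.13737$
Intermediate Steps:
$t = -503978$ ($t = -650 - 503328 = -503978$)
$\frac{A{\left(1995,1349 \right)} + t}{3238165 + 444455} = \frac{-1909 - 503978}{3238165 + 444455} = - \frac{505887}{3682620} = \left(-505887\right) \frac{1}{3682620} = - \frac{168629}{1227540}$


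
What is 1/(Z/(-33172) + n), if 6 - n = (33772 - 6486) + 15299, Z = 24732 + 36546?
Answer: -16586/706245933 ≈ -2.3485e-5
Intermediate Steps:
Z = 61278
n = -42579 (n = 6 - ((33772 - 6486) + 15299) = 6 - (27286 + 15299) = 6 - 1*42585 = 6 - 42585 = -42579)
1/(Z/(-33172) + n) = 1/(61278/(-33172) - 42579) = 1/(61278*(-1/33172) - 42579) = 1/(-30639/16586 - 42579) = 1/(-706245933/16586) = -16586/706245933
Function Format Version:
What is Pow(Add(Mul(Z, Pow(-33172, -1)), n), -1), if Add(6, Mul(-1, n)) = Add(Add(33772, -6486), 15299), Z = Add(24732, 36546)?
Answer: Rational(-16586, 706245933) ≈ -2.3485e-5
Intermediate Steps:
Z = 61278
n = -42579 (n = Add(6, Mul(-1, Add(Add(33772, -6486), 15299))) = Add(6, Mul(-1, Add(27286, 15299))) = Add(6, Mul(-1, 42585)) = Add(6, -42585) = -42579)
Pow(Add(Mul(Z, Pow(-33172, -1)), n), -1) = Pow(Add(Mul(61278, Pow(-33172, -1)), -42579), -1) = Pow(Add(Mul(61278, Rational(-1, 33172)), -42579), -1) = Pow(Add(Rational(-30639, 16586), -42579), -1) = Pow(Rational(-706245933, 16586), -1) = Rational(-16586, 706245933)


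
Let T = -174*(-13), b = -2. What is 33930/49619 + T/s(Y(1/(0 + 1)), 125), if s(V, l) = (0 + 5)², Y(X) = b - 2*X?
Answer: 3899532/42775 ≈ 91.164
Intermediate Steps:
Y(X) = -2 - 2*X
T = 2262
s(V, l) = 25 (s(V, l) = 5² = 25)
33930/49619 + T/s(Y(1/(0 + 1)), 125) = 33930/49619 + 2262/25 = 33930*(1/49619) + 2262*(1/25) = 1170/1711 + 2262/25 = 3899532/42775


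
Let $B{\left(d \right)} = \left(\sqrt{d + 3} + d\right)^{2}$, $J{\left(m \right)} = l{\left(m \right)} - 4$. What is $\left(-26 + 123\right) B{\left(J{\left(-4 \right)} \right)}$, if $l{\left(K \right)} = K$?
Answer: $5723 - 1552 i \sqrt{5} \approx 5723.0 - 3470.4 i$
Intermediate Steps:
$J{\left(m \right)} = -4 + m$ ($J{\left(m \right)} = m - 4 = -4 + m$)
$B{\left(d \right)} = \left(d + \sqrt{3 + d}\right)^{2}$ ($B{\left(d \right)} = \left(\sqrt{3 + d} + d\right)^{2} = \left(d + \sqrt{3 + d}\right)^{2}$)
$\left(-26 + 123\right) B{\left(J{\left(-4 \right)} \right)} = \left(-26 + 123\right) \left(\left(-4 - 4\right) + \sqrt{3 - 8}\right)^{2} = 97 \left(-8 + \sqrt{3 - 8}\right)^{2} = 97 \left(-8 + \sqrt{-5}\right)^{2} = 97 \left(-8 + i \sqrt{5}\right)^{2}$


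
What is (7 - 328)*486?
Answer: -156006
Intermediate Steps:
(7 - 328)*486 = -321*486 = -156006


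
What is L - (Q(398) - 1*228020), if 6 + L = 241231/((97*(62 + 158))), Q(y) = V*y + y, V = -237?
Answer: 6870483511/21340 ≈ 3.2195e+5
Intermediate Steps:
Q(y) = -236*y (Q(y) = -237*y + y = -236*y)
L = 113191/21340 (L = -6 + 241231/((97*(62 + 158))) = -6 + 241231/((97*220)) = -6 + 241231/21340 = 113191/21340 ≈ 5.3042)
L - (Q(398) - 1*228020) = 113191/21340 - (-236*398 - 1*228020) = 113191/21340 - (-93928 - 228020) = 113191/21340 - 1*(-321948) = 113191/21340 + 321948 = 6870483511/21340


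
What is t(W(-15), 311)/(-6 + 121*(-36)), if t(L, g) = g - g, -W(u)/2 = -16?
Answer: 0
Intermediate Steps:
W(u) = 32 (W(u) = -2*(-16) = 32)
t(L, g) = 0
t(W(-15), 311)/(-6 + 121*(-36)) = 0/(-6 + 121*(-36)) = 0/(-6 - 4356) = 0/(-4362) = 0*(-1/4362) = 0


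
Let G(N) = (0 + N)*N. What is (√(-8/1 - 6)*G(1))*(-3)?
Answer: -3*I*√14 ≈ -11.225*I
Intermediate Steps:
G(N) = N² (G(N) = N*N = N²)
(√(-8/1 - 6)*G(1))*(-3) = (√(-8/1 - 6)*1²)*(-3) = (√(-8*1 - 6)*1)*(-3) = (√(-8 - 6)*1)*(-3) = (√(-14)*1)*(-3) = ((I*√14)*1)*(-3) = (I*√14)*(-3) = -3*I*√14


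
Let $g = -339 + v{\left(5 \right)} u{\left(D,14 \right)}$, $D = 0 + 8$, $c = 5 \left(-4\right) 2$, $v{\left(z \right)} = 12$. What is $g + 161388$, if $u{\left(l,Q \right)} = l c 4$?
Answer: $145689$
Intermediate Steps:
$c = -40$ ($c = \left(-20\right) 2 = -40$)
$D = 8$
$u{\left(l,Q \right)} = - 160 l$ ($u{\left(l,Q \right)} = l \left(-40\right) 4 = - 40 l 4 = - 160 l$)
$g = -15699$ ($g = -339 + 12 \left(\left(-160\right) 8\right) = -339 + 12 \left(-1280\right) = -339 - 15360 = -15699$)
$g + 161388 = -15699 + 161388 = 145689$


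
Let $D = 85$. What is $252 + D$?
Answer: $337$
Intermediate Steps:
$252 + D = 252 + 85 = 337$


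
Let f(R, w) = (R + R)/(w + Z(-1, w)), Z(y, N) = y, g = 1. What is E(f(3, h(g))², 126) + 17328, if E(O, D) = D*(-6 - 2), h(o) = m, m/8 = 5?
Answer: 16320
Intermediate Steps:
m = 40 (m = 8*5 = 40)
h(o) = 40
f(R, w) = 2*R/(-1 + w) (f(R, w) = (R + R)/(w - 1) = (2*R)/(-1 + w) = 2*R/(-1 + w))
E(O, D) = -8*D (E(O, D) = D*(-8) = -8*D)
E(f(3, h(g))², 126) + 17328 = -8*126 + 17328 = -1008 + 17328 = 16320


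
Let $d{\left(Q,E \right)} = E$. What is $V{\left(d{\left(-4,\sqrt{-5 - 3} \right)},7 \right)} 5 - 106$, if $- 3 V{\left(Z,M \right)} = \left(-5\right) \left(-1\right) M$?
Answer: $- \frac{493}{3} \approx -164.33$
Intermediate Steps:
$V{\left(Z,M \right)} = - \frac{5 M}{3}$ ($V{\left(Z,M \right)} = - \frac{\left(-5\right) \left(-1\right) M}{3} = - \frac{5 M}{3}$)
$V{\left(d{\left(-4,\sqrt{-5 - 3} \right)},7 \right)} 5 - 106 = \left(- \frac{5}{3}\right) 7 \cdot 5 - 106 = \left(- \frac{35}{3}\right) 5 - 106 = - \frac{175}{3} - 106 = - \frac{493}{3}$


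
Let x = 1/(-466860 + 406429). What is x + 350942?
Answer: 21207776001/60431 ≈ 3.5094e+5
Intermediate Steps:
x = -1/60431 (x = 1/(-60431) = -1/60431 ≈ -1.6548e-5)
x + 350942 = -1/60431 + 350942 = 21207776001/60431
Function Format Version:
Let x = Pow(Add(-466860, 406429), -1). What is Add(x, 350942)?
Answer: Rational(21207776001, 60431) ≈ 3.5094e+5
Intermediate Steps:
x = Rational(-1, 60431) (x = Pow(-60431, -1) = Rational(-1, 60431) ≈ -1.6548e-5)
Add(x, 350942) = Add(Rational(-1, 60431), 350942) = Rational(21207776001, 60431)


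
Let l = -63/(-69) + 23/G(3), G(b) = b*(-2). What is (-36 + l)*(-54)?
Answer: 48339/23 ≈ 2101.7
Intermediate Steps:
G(b) = -2*b
l = -403/138 (l = -63/(-69) + 23/((-2*3)) = -63*(-1/69) + 23/(-6) = 21/23 + 23*(-⅙) = 21/23 - 23/6 = -403/138 ≈ -2.9203)
(-36 + l)*(-54) = (-36 - 403/138)*(-54) = -5371/138*(-54) = 48339/23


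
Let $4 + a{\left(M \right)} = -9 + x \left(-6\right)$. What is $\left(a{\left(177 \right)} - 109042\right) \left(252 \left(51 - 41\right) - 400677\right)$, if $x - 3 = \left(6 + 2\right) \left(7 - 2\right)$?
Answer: $43523736141$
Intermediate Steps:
$x = 43$ ($x = 3 + \left(6 + 2\right) \left(7 - 2\right) = 3 + 8 \cdot 5 = 3 + 40 = 43$)
$a{\left(M \right)} = -271$ ($a{\left(M \right)} = -4 + \left(-9 + 43 \left(-6\right)\right) = -4 - 267 = -271$)
$\left(a{\left(177 \right)} - 109042\right) \left(252 \left(51 - 41\right) - 400677\right) = \left(-271 - 109042\right) \left(252 \left(51 - 41\right) - 400677\right) = \left(-271 - 109042\right) \left(252 \cdot 10 - 400677\right) = - 109313 \left(2520 - 400677\right) = \left(-109313\right) \left(-398157\right) = 43523736141$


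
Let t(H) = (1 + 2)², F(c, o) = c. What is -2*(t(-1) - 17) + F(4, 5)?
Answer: 20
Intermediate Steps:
t(H) = 9 (t(H) = 3² = 9)
-2*(t(-1) - 17) + F(4, 5) = -2*(9 - 17) + 4 = -2*(-8) + 4 = 16 + 4 = 20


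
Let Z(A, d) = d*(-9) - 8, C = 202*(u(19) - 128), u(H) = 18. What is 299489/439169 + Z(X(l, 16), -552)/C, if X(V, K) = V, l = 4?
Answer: 223818367/487916759 ≈ 0.45872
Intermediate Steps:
C = -22220 (C = 202*(18 - 128) = 202*(-110) = -22220)
Z(A, d) = -8 - 9*d (Z(A, d) = -9*d - 8 = -8 - 9*d)
299489/439169 + Z(X(l, 16), -552)/C = 299489/439169 + (-8 - 9*(-552))/(-22220) = 299489*(1/439169) + (-8 + 4968)*(-1/22220) = 299489/439169 + 4960*(-1/22220) = 299489/439169 - 248/1111 = 223818367/487916759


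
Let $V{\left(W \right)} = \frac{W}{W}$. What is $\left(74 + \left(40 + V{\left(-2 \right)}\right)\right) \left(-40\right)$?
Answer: $-4600$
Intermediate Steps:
$V{\left(W \right)} = 1$
$\left(74 + \left(40 + V{\left(-2 \right)}\right)\right) \left(-40\right) = \left(74 + \left(40 + 1\right)\right) \left(-40\right) = \left(74 + 41\right) \left(-40\right) = 115 \left(-40\right) = -4600$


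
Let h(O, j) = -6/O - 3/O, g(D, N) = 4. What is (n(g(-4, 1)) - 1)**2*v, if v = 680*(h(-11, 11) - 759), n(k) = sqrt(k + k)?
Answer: -51040800/11 + 22684800*sqrt(2)/11 ≈ -1.7236e+6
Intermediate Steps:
h(O, j) = -9/O
n(k) = sqrt(2)*sqrt(k) (n(k) = sqrt(2*k) = sqrt(2)*sqrt(k))
v = -5671200/11 (v = 680*(-9/(-11) - 759) = 680*(-9*(-1/11) - 759) = 680*(9/11 - 759) = 680*(-8340/11) = -5671200/11 ≈ -5.1556e+5)
(n(g(-4, 1)) - 1)**2*v = (sqrt(2)*sqrt(4) - 1)**2*(-5671200/11) = (sqrt(2)*2 - 1)**2*(-5671200/11) = (2*sqrt(2) - 1)**2*(-5671200/11) = (-1 + 2*sqrt(2))**2*(-5671200/11) = -5671200*(-1 + 2*sqrt(2))**2/11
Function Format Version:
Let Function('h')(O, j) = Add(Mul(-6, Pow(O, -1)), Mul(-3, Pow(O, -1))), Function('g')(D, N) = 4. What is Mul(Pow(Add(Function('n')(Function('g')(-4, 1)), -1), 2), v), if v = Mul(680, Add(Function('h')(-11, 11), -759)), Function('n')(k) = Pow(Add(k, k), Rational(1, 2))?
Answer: Add(Rational(-51040800, 11), Mul(Rational(22684800, 11), Pow(2, Rational(1, 2)))) ≈ -1.7236e+6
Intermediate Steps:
Function('h')(O, j) = Mul(-9, Pow(O, -1))
Function('n')(k) = Mul(Pow(2, Rational(1, 2)), Pow(k, Rational(1, 2))) (Function('n')(k) = Pow(Mul(2, k), Rational(1, 2)) = Mul(Pow(2, Rational(1, 2)), Pow(k, Rational(1, 2))))
v = Rational(-5671200, 11) (v = Mul(680, Add(Mul(-9, Pow(-11, -1)), -759)) = Mul(680, Add(Mul(-9, Rational(-1, 11)), -759)) = Mul(680, Add(Rational(9, 11), -759)) = Mul(680, Rational(-8340, 11)) = Rational(-5671200, 11) ≈ -5.1556e+5)
Mul(Pow(Add(Function('n')(Function('g')(-4, 1)), -1), 2), v) = Mul(Pow(Add(Mul(Pow(2, Rational(1, 2)), Pow(4, Rational(1, 2))), -1), 2), Rational(-5671200, 11)) = Mul(Pow(Add(Mul(Pow(2, Rational(1, 2)), 2), -1), 2), Rational(-5671200, 11)) = Mul(Pow(Add(Mul(2, Pow(2, Rational(1, 2))), -1), 2), Rational(-5671200, 11)) = Mul(Pow(Add(-1, Mul(2, Pow(2, Rational(1, 2)))), 2), Rational(-5671200, 11)) = Mul(Rational(-5671200, 11), Pow(Add(-1, Mul(2, Pow(2, Rational(1, 2)))), 2))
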